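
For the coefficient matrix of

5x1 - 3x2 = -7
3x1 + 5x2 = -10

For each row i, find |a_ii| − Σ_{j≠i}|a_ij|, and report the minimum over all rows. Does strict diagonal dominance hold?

2

row 1: |5| − (3) = 2
row 2: |5| − (3) = 2
minimum over rows = 2 → strictly diagonally dominant (convergence guaranteed)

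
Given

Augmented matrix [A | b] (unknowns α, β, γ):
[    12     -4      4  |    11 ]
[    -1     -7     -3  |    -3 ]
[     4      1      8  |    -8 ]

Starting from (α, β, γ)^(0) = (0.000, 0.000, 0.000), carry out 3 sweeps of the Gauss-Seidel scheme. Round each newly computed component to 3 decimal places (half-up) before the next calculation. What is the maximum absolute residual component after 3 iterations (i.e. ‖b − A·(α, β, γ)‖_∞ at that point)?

Iteration 1:
  α = (11 - (-4)·0.000 - (4)·0.000) / (12) = 0.917
  β = (-3 - (-1)·0.917 - (-3)·0.000) / (-7) = 0.298
  γ = (-8 - (4)·0.917 - (1)·0.298) / (8) = -1.496
Iteration 2:
  α = (11 - (-4)·0.298 - (4)·-1.496) / (12) = 1.515
  β = (-3 - (-1)·1.515 - (-3)·-1.496) / (-7) = 0.853
  γ = (-8 - (4)·1.515 - (1)·0.853) / (8) = -1.864
Iteration 3:
  α = (11 - (-4)·0.853 - (4)·-1.864) / (12) = 1.822
  β = (-3 - (-1)·1.822 - (-3)·-1.864) / (-7) = 0.967
  γ = (-8 - (4)·1.822 - (1)·0.967) / (8) = -2.032
Residual b − A·x = (1.132, -0.505, 0.001); ∞-norm = 1.132

1.132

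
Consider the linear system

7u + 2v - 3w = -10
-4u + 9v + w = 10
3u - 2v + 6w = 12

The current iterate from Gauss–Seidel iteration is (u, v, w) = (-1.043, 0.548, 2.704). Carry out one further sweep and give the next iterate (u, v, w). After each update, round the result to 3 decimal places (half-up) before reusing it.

(-0.426, 0.621, 2.420)

One sweep:
  u = (-10 - (2)·0.548 - (-3)·2.704) / (7) = -0.426
  v = (10 - (-4)·-0.426 - (1)·2.704) / (9) = 0.621
  w = (12 - (3)·-0.426 - (-2)·0.621) / (6) = 2.420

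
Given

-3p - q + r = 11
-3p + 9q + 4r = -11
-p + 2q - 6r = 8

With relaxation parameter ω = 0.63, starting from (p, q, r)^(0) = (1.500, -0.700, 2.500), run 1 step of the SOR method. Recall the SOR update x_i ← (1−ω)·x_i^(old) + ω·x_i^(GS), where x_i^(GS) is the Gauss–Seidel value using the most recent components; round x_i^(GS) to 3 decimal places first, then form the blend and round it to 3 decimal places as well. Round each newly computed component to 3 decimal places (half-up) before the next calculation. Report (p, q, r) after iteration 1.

Iteration 1:
  p: GS value = (11 - (-1)·-0.700 - (1)·2.500) / (-3) = -2.600;  p ← (1−ω)·1.500 + ω·-2.600 = -1.083
  q: GS value = (-11 - (-3)·-1.083 - (4)·2.500) / (9) = -2.694;  q ← (1−ω)·-0.700 + ω·-2.694 = -1.956
  r: GS value = (8 - (-1)·-1.083 - (2)·-1.956) / (-6) = -1.805;  r ← (1−ω)·2.500 + ω·-1.805 = -0.212

(-1.083, -1.956, -0.212)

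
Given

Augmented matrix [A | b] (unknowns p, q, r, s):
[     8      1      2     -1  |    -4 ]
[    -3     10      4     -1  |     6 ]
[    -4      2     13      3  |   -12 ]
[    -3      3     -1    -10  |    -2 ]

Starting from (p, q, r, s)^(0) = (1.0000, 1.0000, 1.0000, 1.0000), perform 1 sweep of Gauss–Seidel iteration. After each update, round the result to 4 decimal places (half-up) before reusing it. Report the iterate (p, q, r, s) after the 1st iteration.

Iteration 1:
  p = (-4 - (1)·1.0000 - (2)·1.0000 - (-1)·1.0000) / (8) = -0.7500
  q = (6 - (-3)·-0.7500 - (4)·1.0000 - (-1)·1.0000) / (10) = 0.0750
  r = (-12 - (-4)·-0.7500 - (2)·0.0750 - (3)·1.0000) / (13) = -1.3962
  s = (-2 - (-3)·-0.7500 - (3)·0.0750 - (-1)·-1.3962) / (-10) = 0.5871

(-0.7500, 0.0750, -1.3962, 0.5871)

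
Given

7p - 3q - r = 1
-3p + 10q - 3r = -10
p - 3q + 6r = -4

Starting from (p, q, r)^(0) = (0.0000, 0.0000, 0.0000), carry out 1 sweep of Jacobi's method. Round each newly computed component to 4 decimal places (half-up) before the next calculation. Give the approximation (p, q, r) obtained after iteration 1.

(0.1429, -1.0000, -0.6667)

Iteration 1:
  p = (1 - (-3)·0.0000 - (-1)·0.0000) / (7) = 0.1429
  q = (-10 - (-3)·0.0000 - (-3)·0.0000) / (10) = -1.0000
  r = (-4 - (1)·0.0000 - (-3)·0.0000) / (6) = -0.6667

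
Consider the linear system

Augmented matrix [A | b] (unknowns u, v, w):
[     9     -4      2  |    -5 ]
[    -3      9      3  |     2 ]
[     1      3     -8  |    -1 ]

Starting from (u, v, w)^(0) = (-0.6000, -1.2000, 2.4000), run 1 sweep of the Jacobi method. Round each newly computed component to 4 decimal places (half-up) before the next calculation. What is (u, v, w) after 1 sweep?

Iteration 1:
  u = (-5 - (-4)·-1.2000 - (2)·2.4000) / (9) = -1.6222
  v = (2 - (-3)·-0.6000 - (3)·2.4000) / (9) = -0.7778
  w = (-1 - (1)·-0.6000 - (3)·-1.2000) / (-8) = -0.4000

(-1.6222, -0.7778, -0.4000)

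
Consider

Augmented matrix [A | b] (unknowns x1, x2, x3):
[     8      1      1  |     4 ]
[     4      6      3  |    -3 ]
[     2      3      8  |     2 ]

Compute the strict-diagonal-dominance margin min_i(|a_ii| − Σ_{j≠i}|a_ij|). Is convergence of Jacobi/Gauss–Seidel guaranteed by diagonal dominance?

-1

row 1: |8| − (1+1) = 6
row 2: |6| − (4+3) = -1
row 3: |8| − (2+3) = 3
minimum over rows = -1 → not strictly diagonally dominant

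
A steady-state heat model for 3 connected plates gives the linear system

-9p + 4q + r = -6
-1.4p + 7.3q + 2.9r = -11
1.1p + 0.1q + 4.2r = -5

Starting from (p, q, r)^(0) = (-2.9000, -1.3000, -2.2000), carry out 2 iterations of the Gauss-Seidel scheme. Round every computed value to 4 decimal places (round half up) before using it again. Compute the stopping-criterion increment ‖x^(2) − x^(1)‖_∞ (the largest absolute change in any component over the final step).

Iteration 1:
  p = (-6 - (4)·-1.3000 - (1)·-2.2000) / (-9) = -0.1556
  q = (-11 - (-1.4)·-0.1556 - (2.9)·-2.2000) / (7.3) = -0.6627
  r = (-5 - (1.1)·-0.1556 - (0.1)·-0.6627) / (4.2) = -1.1339
Iteration 2:
  p = (-6 - (4)·-0.6627 - (1)·-1.1339) / (-9) = 0.2461
  q = (-11 - (-1.4)·0.2461 - (2.9)·-1.1339) / (7.3) = -1.0092
  r = (-5 - (1.1)·0.2461 - (0.1)·-1.0092) / (4.2) = -1.2309
Change: (0.4017, -0.3465, -0.0970) → max |·| = 0.4017

0.4017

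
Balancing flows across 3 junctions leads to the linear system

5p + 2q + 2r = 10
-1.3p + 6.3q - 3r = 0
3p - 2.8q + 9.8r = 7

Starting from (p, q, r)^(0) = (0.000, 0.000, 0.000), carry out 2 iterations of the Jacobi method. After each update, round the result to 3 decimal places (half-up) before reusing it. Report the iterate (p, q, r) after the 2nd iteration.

(1.714, 0.753, 0.102)

Iteration 1:
  p = (10 - (2)·0.000 - (2)·0.000) / (5) = 2.000
  q = (0 - (-1.3)·0.000 - (-3)·0.000) / (6.3) = 0.000
  r = (7 - (3)·0.000 - (-2.8)·0.000) / (9.8) = 0.714
Iteration 2:
  p = (10 - (2)·0.000 - (2)·0.714) / (5) = 1.714
  q = (0 - (-1.3)·2.000 - (-3)·0.714) / (6.3) = 0.753
  r = (7 - (3)·2.000 - (-2.8)·0.000) / (9.8) = 0.102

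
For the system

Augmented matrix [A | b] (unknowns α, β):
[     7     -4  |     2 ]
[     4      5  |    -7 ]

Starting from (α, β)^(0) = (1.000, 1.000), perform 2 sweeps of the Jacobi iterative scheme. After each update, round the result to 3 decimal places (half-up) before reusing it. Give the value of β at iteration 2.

-2.086

Iteration 1:
  α = (2 - (-4)·1.000) / (7) = 0.857
  β = (-7 - (4)·1.000) / (5) = -2.200
Iteration 2:
  α = (2 - (-4)·-2.200) / (7) = -0.971
  β = (-7 - (4)·0.857) / (5) = -2.086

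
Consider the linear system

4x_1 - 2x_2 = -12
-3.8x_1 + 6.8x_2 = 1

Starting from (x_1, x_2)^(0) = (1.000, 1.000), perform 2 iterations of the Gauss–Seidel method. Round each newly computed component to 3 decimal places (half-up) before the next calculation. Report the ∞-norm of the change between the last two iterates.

Iteration 1:
  x_1 = (-12 - (-2)·1.000) / (4) = -2.500
  x_2 = (1 - (-3.8)·-2.500) / (6.8) = -1.250
Iteration 2:
  x_1 = (-12 - (-2)·-1.250) / (4) = -3.625
  x_2 = (1 - (-3.8)·-3.625) / (6.8) = -1.879
Change: (-1.125, -0.629) → max |·| = 1.125

1.125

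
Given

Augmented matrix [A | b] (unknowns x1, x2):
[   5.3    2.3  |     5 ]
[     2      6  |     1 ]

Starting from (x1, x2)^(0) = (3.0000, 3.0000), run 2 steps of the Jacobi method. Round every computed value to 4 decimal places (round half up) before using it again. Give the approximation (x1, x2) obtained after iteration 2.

(1.3050, 0.2862)

Iteration 1:
  x1 = (5 - (2.3)·3.0000) / (5.3) = -0.3585
  x2 = (1 - (2)·3.0000) / (6) = -0.8333
Iteration 2:
  x1 = (5 - (2.3)·-0.8333) / (5.3) = 1.3050
  x2 = (1 - (2)·-0.3585) / (6) = 0.2862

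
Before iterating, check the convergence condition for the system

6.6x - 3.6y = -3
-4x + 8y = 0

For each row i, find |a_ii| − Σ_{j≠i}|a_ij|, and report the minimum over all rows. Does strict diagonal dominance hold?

3

row 1: |6.6| − (3.6) = 3
row 2: |8| − (4) = 4
minimum over rows = 3 → strictly diagonally dominant (convergence guaranteed)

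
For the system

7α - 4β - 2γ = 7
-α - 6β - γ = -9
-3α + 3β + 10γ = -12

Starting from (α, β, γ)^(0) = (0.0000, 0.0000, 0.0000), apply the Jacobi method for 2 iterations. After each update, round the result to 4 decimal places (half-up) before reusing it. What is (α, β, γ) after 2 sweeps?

Iteration 1:
  α = (7 - (-4)·0.0000 - (-2)·0.0000) / (7) = 1.0000
  β = (-9 - (-1)·0.0000 - (-1)·0.0000) / (-6) = 1.5000
  γ = (-12 - (-3)·0.0000 - (3)·0.0000) / (10) = -1.2000
Iteration 2:
  α = (7 - (-4)·1.5000 - (-2)·-1.2000) / (7) = 1.5143
  β = (-9 - (-1)·1.0000 - (-1)·-1.2000) / (-6) = 1.5333
  γ = (-12 - (-3)·1.0000 - (3)·1.5000) / (10) = -1.3500

(1.5143, 1.5333, -1.3500)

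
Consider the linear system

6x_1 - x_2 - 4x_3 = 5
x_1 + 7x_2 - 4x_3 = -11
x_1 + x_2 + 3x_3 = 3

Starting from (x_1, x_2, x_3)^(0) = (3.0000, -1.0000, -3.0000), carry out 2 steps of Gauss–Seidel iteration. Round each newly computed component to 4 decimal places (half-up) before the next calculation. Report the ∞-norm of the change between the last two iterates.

Iteration 1:
  x_1 = (5 - (-1)·-1.0000 - (-4)·-3.0000) / (6) = -1.3333
  x_2 = (-11 - (1)·-1.3333 - (-4)·-3.0000) / (7) = -3.0952
  x_3 = (3 - (1)·-1.3333 - (1)·-3.0952) / (3) = 2.4762
Iteration 2:
  x_1 = (5 - (-1)·-3.0952 - (-4)·2.4762) / (6) = 1.9683
  x_2 = (-11 - (1)·1.9683 - (-4)·2.4762) / (7) = -0.4376
  x_3 = (3 - (1)·1.9683 - (1)·-0.4376) / (3) = 0.4898
Change: (3.3016, 2.6576, -1.9864) → max |·| = 3.3016

3.3016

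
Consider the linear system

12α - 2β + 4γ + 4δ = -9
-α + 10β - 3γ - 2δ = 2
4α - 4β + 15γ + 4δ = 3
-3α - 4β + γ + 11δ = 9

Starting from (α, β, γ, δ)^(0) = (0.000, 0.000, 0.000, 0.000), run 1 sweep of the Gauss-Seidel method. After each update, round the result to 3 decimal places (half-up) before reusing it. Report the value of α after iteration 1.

Iteration 1:
  α = (-9 - (-2)·0.000 - (4)·0.000 - (4)·0.000) / (12) = -0.750
  β = (2 - (-1)·-0.750 - (-3)·0.000 - (-2)·0.000) / (10) = 0.125
  γ = (3 - (4)·-0.750 - (-4)·0.125 - (4)·0.000) / (15) = 0.433
  δ = (9 - (-3)·-0.750 - (-4)·0.125 - (1)·0.433) / (11) = 0.620

-0.750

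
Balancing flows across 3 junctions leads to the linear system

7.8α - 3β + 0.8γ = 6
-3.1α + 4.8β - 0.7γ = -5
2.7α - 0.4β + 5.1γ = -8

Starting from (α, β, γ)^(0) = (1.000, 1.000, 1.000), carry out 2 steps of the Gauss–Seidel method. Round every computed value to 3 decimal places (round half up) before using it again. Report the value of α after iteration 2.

0.905

Iteration 1:
  α = (6 - (-3)·1.000 - (0.8)·1.000) / (7.8) = 1.051
  β = (-5 - (-3.1)·1.051 - (-0.7)·1.000) / (4.8) = -0.217
  γ = (-8 - (2.7)·1.051 - (-0.4)·-0.217) / (5.1) = -2.142
Iteration 2:
  α = (6 - (-3)·-0.217 - (0.8)·-2.142) / (7.8) = 0.905
  β = (-5 - (-3.1)·0.905 - (-0.7)·-2.142) / (4.8) = -0.770
  γ = (-8 - (2.7)·0.905 - (-0.4)·-0.770) / (5.1) = -2.108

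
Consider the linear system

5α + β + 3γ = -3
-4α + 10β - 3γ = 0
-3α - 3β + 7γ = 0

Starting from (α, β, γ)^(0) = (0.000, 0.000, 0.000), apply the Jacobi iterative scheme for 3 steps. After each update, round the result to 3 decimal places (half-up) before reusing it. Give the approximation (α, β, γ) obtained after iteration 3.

(-0.398, -0.317, -0.360)

Iteration 1:
  α = (-3 - (1)·0.000 - (3)·0.000) / (5) = -0.600
  β = (0 - (-4)·0.000 - (-3)·0.000) / (10) = 0.000
  γ = (0 - (-3)·0.000 - (-3)·0.000) / (7) = 0.000
Iteration 2:
  α = (-3 - (1)·0.000 - (3)·0.000) / (5) = -0.600
  β = (0 - (-4)·-0.600 - (-3)·0.000) / (10) = -0.240
  γ = (0 - (-3)·-0.600 - (-3)·0.000) / (7) = -0.257
Iteration 3:
  α = (-3 - (1)·-0.240 - (3)·-0.257) / (5) = -0.398
  β = (0 - (-4)·-0.600 - (-3)·-0.257) / (10) = -0.317
  γ = (0 - (-3)·-0.600 - (-3)·-0.240) / (7) = -0.360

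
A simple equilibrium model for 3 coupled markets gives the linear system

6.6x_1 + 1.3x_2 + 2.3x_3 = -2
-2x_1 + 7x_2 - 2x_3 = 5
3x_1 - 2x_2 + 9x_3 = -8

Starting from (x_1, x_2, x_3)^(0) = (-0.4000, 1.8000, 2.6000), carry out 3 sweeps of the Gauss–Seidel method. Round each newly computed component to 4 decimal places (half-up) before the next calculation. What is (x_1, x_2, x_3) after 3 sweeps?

(-0.1951, 0.4822, -0.7167)

Iteration 1:
  x_1 = (-2 - (1.3)·1.8000 - (2.3)·2.6000) / (6.6) = -1.5636
  x_2 = (5 - (-2)·-1.5636 - (-2)·2.6000) / (7) = 1.0104
  x_3 = (-8 - (3)·-1.5636 - (-2)·1.0104) / (9) = -0.1432
Iteration 2:
  x_1 = (-2 - (1.3)·1.0104 - (2.3)·-0.1432) / (6.6) = -0.4521
  x_2 = (5 - (-2)·-0.4521 - (-2)·-0.1432) / (7) = 0.5442
  x_3 = (-8 - (3)·-0.4521 - (-2)·0.5442) / (9) = -0.6173
Iteration 3:
  x_1 = (-2 - (1.3)·0.5442 - (2.3)·-0.6173) / (6.6) = -0.1951
  x_2 = (5 - (-2)·-0.1951 - (-2)·-0.6173) / (7) = 0.4822
  x_3 = (-8 - (3)·-0.1951 - (-2)·0.4822) / (9) = -0.7167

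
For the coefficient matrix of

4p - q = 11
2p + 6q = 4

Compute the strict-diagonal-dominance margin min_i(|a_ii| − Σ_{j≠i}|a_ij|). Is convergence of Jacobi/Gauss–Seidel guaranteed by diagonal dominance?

3

row 1: |4| − (1) = 3
row 2: |6| − (2) = 4
minimum over rows = 3 → strictly diagonally dominant (convergence guaranteed)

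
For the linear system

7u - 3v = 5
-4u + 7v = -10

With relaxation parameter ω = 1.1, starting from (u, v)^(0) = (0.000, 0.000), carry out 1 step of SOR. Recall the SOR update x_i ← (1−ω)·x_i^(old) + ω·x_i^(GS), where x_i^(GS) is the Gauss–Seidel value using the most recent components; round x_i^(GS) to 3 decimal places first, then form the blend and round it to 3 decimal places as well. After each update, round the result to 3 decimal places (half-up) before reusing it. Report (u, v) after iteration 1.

Iteration 1:
  u: GS value = (5 - (-3)·0.000) / (7) = 0.714;  u ← (1−ω)·0.000 + ω·0.714 = 0.785
  v: GS value = (-10 - (-4)·0.785) / (7) = -0.980;  v ← (1−ω)·0.000 + ω·-0.980 = -1.078

(0.785, -1.078)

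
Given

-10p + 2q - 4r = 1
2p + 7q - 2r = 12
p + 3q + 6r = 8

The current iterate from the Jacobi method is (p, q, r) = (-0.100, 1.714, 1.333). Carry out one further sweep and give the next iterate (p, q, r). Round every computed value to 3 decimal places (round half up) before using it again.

One sweep:
  p = (1 - (2)·1.714 - (-4)·1.333) / (-10) = -0.290
  q = (12 - (2)·-0.100 - (-2)·1.333) / (7) = 2.124
  r = (8 - (1)·-0.100 - (3)·1.714) / (6) = 0.493

(-0.290, 2.124, 0.493)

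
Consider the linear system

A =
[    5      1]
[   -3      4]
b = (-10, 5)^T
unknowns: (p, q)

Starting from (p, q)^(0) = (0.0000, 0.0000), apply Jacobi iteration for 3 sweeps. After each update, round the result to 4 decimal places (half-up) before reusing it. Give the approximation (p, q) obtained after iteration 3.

(-1.9500, -0.4375)

Iteration 1:
  p = (-10 - (1)·0.0000) / (5) = -2.0000
  q = (5 - (-3)·0.0000) / (4) = 1.2500
Iteration 2:
  p = (-10 - (1)·1.2500) / (5) = -2.2500
  q = (5 - (-3)·-2.0000) / (4) = -0.2500
Iteration 3:
  p = (-10 - (1)·-0.2500) / (5) = -1.9500
  q = (5 - (-3)·-2.2500) / (4) = -0.4375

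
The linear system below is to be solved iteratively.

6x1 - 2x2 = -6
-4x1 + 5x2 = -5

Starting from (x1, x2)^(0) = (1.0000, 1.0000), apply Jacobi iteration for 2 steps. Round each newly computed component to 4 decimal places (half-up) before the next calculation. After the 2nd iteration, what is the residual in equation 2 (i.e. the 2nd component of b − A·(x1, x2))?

Iteration 1:
  x1 = (-6 - (-2)·1.0000) / (6) = -0.6667
  x2 = (-5 - (-4)·1.0000) / (5) = -0.2000
Iteration 2:
  x1 = (-6 - (-2)·-0.2000) / (6) = -1.0667
  x2 = (-5 - (-4)·-0.6667) / (5) = -1.5334
Residual b − A·x = (-2.6666, -1.5998)

-1.5998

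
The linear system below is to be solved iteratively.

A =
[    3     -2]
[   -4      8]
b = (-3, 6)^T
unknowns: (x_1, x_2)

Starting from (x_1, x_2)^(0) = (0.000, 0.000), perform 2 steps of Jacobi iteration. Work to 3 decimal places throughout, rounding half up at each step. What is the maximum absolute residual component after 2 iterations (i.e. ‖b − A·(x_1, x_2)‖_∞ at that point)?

2.000

Iteration 1:
  x_1 = (-3 - (-2)·0.000) / (3) = -1.000
  x_2 = (6 - (-4)·0.000) / (8) = 0.750
Iteration 2:
  x_1 = (-3 - (-2)·0.750) / (3) = -0.500
  x_2 = (6 - (-4)·-1.000) / (8) = 0.250
Residual b − A·x = (-1.000, 2.000); ∞-norm = 2.000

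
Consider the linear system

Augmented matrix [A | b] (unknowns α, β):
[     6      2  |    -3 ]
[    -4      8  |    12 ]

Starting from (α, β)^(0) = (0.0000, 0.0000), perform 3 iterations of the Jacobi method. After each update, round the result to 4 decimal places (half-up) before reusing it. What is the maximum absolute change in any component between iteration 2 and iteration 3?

0.2500

Iteration 1:
  α = (-3 - (2)·0.0000) / (6) = -0.5000
  β = (12 - (-4)·0.0000) / (8) = 1.5000
Iteration 2:
  α = (-3 - (2)·1.5000) / (6) = -1.0000
  β = (12 - (-4)·-0.5000) / (8) = 1.2500
Iteration 3:
  α = (-3 - (2)·1.2500) / (6) = -0.9167
  β = (12 - (-4)·-1.0000) / (8) = 1.0000
Change: (0.0833, -0.2500) → max |·| = 0.2500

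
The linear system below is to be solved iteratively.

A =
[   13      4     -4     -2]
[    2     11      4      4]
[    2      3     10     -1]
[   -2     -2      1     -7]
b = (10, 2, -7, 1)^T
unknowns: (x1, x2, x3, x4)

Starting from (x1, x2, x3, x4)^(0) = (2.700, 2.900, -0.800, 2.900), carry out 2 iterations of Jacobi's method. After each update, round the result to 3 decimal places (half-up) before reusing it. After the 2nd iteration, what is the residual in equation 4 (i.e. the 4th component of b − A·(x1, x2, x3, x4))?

Iteration 1:
  x1 = (10 - (4)·2.900 - (-4)·-0.800 - (-2)·2.900) / (13) = 0.077
  x2 = (2 - (2)·2.700 - (4)·-0.800 - (4)·2.900) / (11) = -1.073
  x3 = (-7 - (2)·2.700 - (3)·2.900 - (-1)·2.900) / (10) = -1.820
  x4 = (1 - (-2)·2.700 - (-2)·2.900 - (1)·-0.800) / (-7) = -1.857
Iteration 2:
  x1 = (10 - (4)·-1.073 - (-4)·-1.820 - (-2)·-1.857) / (13) = 0.254
  x2 = (2 - (2)·0.077 - (4)·-1.820 - (4)·-1.857) / (11) = 1.505
  x3 = (-7 - (2)·0.077 - (3)·-1.073 - (-1)·-1.857) / (10) = -0.579
  x4 = (1 - (-2)·0.077 - (-2)·-1.073 - (1)·-1.820) / (-7) = -0.118
Residual b − A·x = (-1.874, -12.275, -6.351, 4.271)

4.271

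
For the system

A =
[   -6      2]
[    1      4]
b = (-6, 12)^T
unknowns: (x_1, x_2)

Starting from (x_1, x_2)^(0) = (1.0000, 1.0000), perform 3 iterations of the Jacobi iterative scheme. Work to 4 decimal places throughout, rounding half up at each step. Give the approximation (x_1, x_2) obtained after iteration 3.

(1.8889, 2.5208)

Iteration 1:
  x_1 = (-6 - (2)·1.0000) / (-6) = 1.3333
  x_2 = (12 - (1)·1.0000) / (4) = 2.7500
Iteration 2:
  x_1 = (-6 - (2)·2.7500) / (-6) = 1.9167
  x_2 = (12 - (1)·1.3333) / (4) = 2.6667
Iteration 3:
  x_1 = (-6 - (2)·2.6667) / (-6) = 1.8889
  x_2 = (12 - (1)·1.9167) / (4) = 2.5208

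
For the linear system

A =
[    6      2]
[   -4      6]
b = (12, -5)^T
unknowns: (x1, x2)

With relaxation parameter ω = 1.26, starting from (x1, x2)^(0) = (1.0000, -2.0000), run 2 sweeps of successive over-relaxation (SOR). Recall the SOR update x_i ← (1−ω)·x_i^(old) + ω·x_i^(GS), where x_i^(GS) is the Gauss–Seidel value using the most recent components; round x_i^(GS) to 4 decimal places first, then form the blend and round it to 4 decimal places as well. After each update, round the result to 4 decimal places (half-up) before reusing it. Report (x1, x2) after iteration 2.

Iteration 1:
  x1: GS value = (12 - (2)·-2.0000) / (6) = 2.6667;  x1 ← (1−ω)·1.0000 + ω·2.6667 = 3.1000
  x2: GS value = (-5 - (-4)·3.1000) / (6) = 1.2333;  x2 ← (1−ω)·-2.0000 + ω·1.2333 = 2.0740
Iteration 2:
  x1: GS value = (12 - (2)·2.0740) / (6) = 1.3087;  x1 ← (1−ω)·3.1000 + ω·1.3087 = 0.8430
  x2: GS value = (-5 - (-4)·0.8430) / (6) = -0.2713;  x2 ← (1−ω)·2.0740 + ω·-0.2713 = -0.8811

(0.8430, -0.8811)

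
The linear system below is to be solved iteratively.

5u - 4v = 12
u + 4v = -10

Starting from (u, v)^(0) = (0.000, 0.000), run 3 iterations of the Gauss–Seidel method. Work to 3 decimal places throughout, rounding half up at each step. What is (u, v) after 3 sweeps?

(0.416, -2.604)

Iteration 1:
  u = (12 - (-4)·0.000) / (5) = 2.400
  v = (-10 - (1)·2.400) / (4) = -3.100
Iteration 2:
  u = (12 - (-4)·-3.100) / (5) = -0.080
  v = (-10 - (1)·-0.080) / (4) = -2.480
Iteration 3:
  u = (12 - (-4)·-2.480) / (5) = 0.416
  v = (-10 - (1)·0.416) / (4) = -2.604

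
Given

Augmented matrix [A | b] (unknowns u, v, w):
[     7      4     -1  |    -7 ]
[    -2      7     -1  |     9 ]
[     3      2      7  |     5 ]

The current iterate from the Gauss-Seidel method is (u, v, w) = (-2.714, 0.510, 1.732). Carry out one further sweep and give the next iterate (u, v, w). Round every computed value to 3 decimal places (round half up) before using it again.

One sweep:
  u = (-7 - (4)·0.510 - (-1)·1.732) / (7) = -1.044
  v = (9 - (-2)·-1.044 - (-1)·1.732) / (7) = 1.235
  w = (5 - (3)·-1.044 - (2)·1.235) / (7) = 0.809

(-1.044, 1.235, 0.809)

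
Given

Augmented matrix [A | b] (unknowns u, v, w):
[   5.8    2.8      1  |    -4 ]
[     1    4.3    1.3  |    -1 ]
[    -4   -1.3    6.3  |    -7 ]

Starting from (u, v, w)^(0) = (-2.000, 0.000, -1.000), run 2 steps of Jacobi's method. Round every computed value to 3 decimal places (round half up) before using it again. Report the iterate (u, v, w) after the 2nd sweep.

Iteration 1:
  u = (-4 - (2.8)·0.000 - (1)·-1.000) / (5.8) = -0.517
  v = (-1 - (1)·-2.000 - (1.3)·-1.000) / (4.3) = 0.535
  w = (-7 - (-4)·-2.000 - (-1.3)·0.000) / (6.3) = -2.381
Iteration 2:
  u = (-4 - (2.8)·0.535 - (1)·-2.381) / (5.8) = -0.537
  v = (-1 - (1)·-0.517 - (1.3)·-2.381) / (4.3) = 0.608
  w = (-7 - (-4)·-0.517 - (-1.3)·0.535) / (6.3) = -1.329

(-0.537, 0.608, -1.329)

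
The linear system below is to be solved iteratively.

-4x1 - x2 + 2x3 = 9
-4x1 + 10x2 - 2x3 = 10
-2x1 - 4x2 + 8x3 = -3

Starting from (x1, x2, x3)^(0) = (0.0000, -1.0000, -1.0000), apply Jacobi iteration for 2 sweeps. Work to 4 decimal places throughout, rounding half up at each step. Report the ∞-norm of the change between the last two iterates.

0.9750

Iteration 1:
  x1 = (9 - (-1)·-1.0000 - (2)·-1.0000) / (-4) = -2.5000
  x2 = (10 - (-4)·0.0000 - (-2)·-1.0000) / (10) = 0.8000
  x3 = (-3 - (-2)·0.0000 - (-4)·-1.0000) / (8) = -0.8750
Iteration 2:
  x1 = (9 - (-1)·0.8000 - (2)·-0.8750) / (-4) = -2.8875
  x2 = (10 - (-4)·-2.5000 - (-2)·-0.8750) / (10) = -0.1750
  x3 = (-3 - (-2)·-2.5000 - (-4)·0.8000) / (8) = -0.6000
Change: (-0.3875, -0.9750, 0.2750) → max |·| = 0.9750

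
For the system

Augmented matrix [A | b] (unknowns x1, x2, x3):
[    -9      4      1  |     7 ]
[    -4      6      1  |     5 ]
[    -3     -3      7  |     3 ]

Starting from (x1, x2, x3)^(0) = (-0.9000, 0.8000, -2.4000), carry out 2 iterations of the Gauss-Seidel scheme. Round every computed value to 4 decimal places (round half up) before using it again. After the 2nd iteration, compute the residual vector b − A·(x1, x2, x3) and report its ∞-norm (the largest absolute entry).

1.0771

Iteration 1:
  x1 = (7 - (4)·0.8000 - (1)·-2.4000) / (-9) = -0.6889
  x2 = (5 - (-4)·-0.6889 - (1)·-2.4000) / (6) = 0.7741
  x3 = (3 - (-3)·-0.6889 - (-3)·0.7741) / (7) = 0.4651
Iteration 2:
  x1 = (7 - (4)·0.7741 - (1)·0.4651) / (-9) = -0.3821
  x2 = (5 - (-4)·-0.3821 - (1)·0.4651) / (6) = 0.5011
  x3 = (3 - (-3)·-0.3821 - (-3)·0.5011) / (7) = 0.4796
Residual b − A·x = (1.0771, -0.0146, -0.0002); ∞-norm = 1.0771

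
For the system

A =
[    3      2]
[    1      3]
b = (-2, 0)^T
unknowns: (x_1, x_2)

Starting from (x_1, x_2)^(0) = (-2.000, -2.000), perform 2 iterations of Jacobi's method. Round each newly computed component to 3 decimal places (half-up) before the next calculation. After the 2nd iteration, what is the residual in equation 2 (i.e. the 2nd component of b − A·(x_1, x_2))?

1.777

Iteration 1:
  x_1 = (-2 - (2)·-2.000) / (3) = 0.667
  x_2 = (0 - (1)·-2.000) / (3) = 0.667
Iteration 2:
  x_1 = (-2 - (2)·0.667) / (3) = -1.111
  x_2 = (0 - (1)·0.667) / (3) = -0.222
Residual b − A·x = (1.777, 1.777)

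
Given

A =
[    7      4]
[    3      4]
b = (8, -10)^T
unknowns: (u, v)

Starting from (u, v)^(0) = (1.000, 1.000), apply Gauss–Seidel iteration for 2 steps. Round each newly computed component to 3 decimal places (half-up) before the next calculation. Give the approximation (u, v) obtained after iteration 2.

Iteration 1:
  u = (8 - (4)·1.000) / (7) = 0.571
  v = (-10 - (3)·0.571) / (4) = -2.928
Iteration 2:
  u = (8 - (4)·-2.928) / (7) = 2.816
  v = (-10 - (3)·2.816) / (4) = -4.612

(2.816, -4.612)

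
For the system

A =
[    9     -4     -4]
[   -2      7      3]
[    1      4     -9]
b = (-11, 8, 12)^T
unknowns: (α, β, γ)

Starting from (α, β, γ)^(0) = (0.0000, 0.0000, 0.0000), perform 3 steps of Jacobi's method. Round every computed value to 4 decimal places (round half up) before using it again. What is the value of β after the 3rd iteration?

1.1814

Iteration 1:
  α = (-11 - (-4)·0.0000 - (-4)·0.0000) / (9) = -1.2222
  β = (8 - (-2)·0.0000 - (3)·0.0000) / (7) = 1.1429
  γ = (12 - (1)·0.0000 - (4)·0.0000) / (-9) = -1.3333
Iteration 2:
  α = (-11 - (-4)·1.1429 - (-4)·-1.3333) / (9) = -1.3068
  β = (8 - (-2)·-1.2222 - (3)·-1.3333) / (7) = 1.3651
  γ = (12 - (1)·-1.2222 - (4)·1.1429) / (-9) = -0.9612
Iteration 3:
  α = (-11 - (-4)·1.3651 - (-4)·-0.9612) / (9) = -1.0427
  β = (8 - (-2)·-1.3068 - (3)·-0.9612) / (7) = 1.1814
  γ = (12 - (1)·-1.3068 - (4)·1.3651) / (-9) = -0.8718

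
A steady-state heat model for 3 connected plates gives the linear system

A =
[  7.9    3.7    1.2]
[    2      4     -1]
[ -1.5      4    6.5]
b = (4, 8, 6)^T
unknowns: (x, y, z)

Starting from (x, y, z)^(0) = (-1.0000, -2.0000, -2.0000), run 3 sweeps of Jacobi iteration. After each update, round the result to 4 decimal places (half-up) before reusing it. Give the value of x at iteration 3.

-0.2610

Iteration 1:
  x = (4 - (3.7)·-2.0000 - (1.2)·-2.0000) / (7.9) = 1.7468
  y = (8 - (2)·-1.0000 - (-1)·-2.0000) / (4) = 2.0000
  z = (6 - (-1.5)·-1.0000 - (4)·-2.0000) / (6.5) = 1.9231
Iteration 2:
  x = (4 - (3.7)·2.0000 - (1.2)·1.9231) / (7.9) = -0.7225
  y = (8 - (2)·1.7468 - (-1)·1.9231) / (4) = 1.6074
  z = (6 - (-1.5)·1.7468 - (4)·2.0000) / (6.5) = 0.0954
Iteration 3:
  x = (4 - (3.7)·1.6074 - (1.2)·0.0954) / (7.9) = -0.2610
  y = (8 - (2)·-0.7225 - (-1)·0.0954) / (4) = 2.3851
  z = (6 - (-1.5)·-0.7225 - (4)·1.6074) / (6.5) = -0.2328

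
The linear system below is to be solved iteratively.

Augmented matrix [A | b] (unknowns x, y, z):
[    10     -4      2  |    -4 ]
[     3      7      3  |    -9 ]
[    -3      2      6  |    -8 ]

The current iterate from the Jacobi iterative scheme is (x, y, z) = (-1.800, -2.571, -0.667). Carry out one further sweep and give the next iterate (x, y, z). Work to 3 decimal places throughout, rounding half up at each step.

(-1.295, -0.228, -1.376)

One sweep:
  x = (-4 - (-4)·-2.571 - (2)·-0.667) / (10) = -1.295
  y = (-9 - (3)·-1.800 - (3)·-0.667) / (7) = -0.228
  z = (-8 - (-3)·-1.800 - (2)·-2.571) / (6) = -1.376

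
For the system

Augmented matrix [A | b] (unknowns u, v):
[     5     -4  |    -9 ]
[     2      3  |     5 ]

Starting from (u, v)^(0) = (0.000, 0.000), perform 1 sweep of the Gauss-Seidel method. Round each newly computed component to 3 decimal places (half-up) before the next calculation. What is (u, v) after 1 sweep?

Iteration 1:
  u = (-9 - (-4)·0.000) / (5) = -1.800
  v = (5 - (2)·-1.800) / (3) = 2.867

(-1.800, 2.867)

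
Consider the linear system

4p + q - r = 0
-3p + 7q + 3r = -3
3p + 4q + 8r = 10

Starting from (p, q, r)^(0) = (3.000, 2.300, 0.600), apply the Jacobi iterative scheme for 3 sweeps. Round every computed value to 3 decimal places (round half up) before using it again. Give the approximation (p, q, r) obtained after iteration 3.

Iteration 1:
  p = (0 - (1)·2.300 - (-1)·0.600) / (4) = -0.425
  q = (-3 - (-3)·3.000 - (3)·0.600) / (7) = 0.600
  r = (10 - (3)·3.000 - (4)·2.300) / (8) = -1.025
Iteration 2:
  p = (0 - (1)·0.600 - (-1)·-1.025) / (4) = -0.406
  q = (-3 - (-3)·-0.425 - (3)·-1.025) / (7) = -0.171
  r = (10 - (3)·-0.425 - (4)·0.600) / (8) = 1.109
Iteration 3:
  p = (0 - (1)·-0.171 - (-1)·1.109) / (4) = 0.320
  q = (-3 - (-3)·-0.406 - (3)·1.109) / (7) = -1.078
  r = (10 - (3)·-0.406 - (4)·-0.171) / (8) = 1.488

(0.320, -1.078, 1.488)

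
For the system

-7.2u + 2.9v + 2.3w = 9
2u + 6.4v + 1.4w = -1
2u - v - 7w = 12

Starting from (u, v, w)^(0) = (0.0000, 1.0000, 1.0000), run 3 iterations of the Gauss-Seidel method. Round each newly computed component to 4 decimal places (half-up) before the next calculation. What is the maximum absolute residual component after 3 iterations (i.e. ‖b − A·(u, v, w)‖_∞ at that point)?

Iteration 1:
  u = (9 - (2.9)·1.0000 - (2.3)·1.0000) / (-7.2) = -0.5278
  v = (-1 - (2)·-0.5278 - (1.4)·1.0000) / (6.4) = -0.2101
  w = (12 - (2)·-0.5278 - (-1)·-0.2101) / (-7) = -1.8351
Iteration 2:
  u = (9 - (2.9)·-0.2101 - (2.3)·-1.8351) / (-7.2) = -1.9208
  v = (-1 - (2)·-1.9208 - (1.4)·-1.8351) / (6.4) = 0.8454
  w = (12 - (2)·-1.9208 - (-1)·0.8454) / (-7) = -2.3839
Iteration 3:
  u = (9 - (2.9)·0.8454 - (2.3)·-2.3839) / (-7.2) = -1.6710
  v = (-1 - (2)·-1.6710 - (1.4)·-2.3839) / (6.4) = 0.8874
  w = (12 - (2)·-1.6710 - (-1)·0.8874) / (-7) = -2.3185
Residual b − A·x = (-0.2721, -0.0915, -0.0001); ∞-norm = 0.2721

0.2721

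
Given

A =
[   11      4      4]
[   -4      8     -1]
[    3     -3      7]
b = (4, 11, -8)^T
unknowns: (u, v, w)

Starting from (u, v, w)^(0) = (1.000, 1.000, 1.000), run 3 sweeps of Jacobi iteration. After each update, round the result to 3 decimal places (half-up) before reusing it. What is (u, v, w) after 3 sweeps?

Iteration 1:
  u = (4 - (4)·1.000 - (4)·1.000) / (11) = -0.364
  v = (11 - (-4)·1.000 - (-1)·1.000) / (8) = 2.000
  w = (-8 - (3)·1.000 - (-3)·1.000) / (7) = -1.143
Iteration 2:
  u = (4 - (4)·2.000 - (4)·-1.143) / (11) = 0.052
  v = (11 - (-4)·-0.364 - (-1)·-1.143) / (8) = 1.050
  w = (-8 - (3)·-0.364 - (-3)·2.000) / (7) = -0.130
Iteration 3:
  u = (4 - (4)·1.050 - (4)·-0.130) / (11) = 0.029
  v = (11 - (-4)·0.052 - (-1)·-0.130) / (8) = 1.385
  w = (-8 - (3)·0.052 - (-3)·1.050) / (7) = -0.715

(0.029, 1.385, -0.715)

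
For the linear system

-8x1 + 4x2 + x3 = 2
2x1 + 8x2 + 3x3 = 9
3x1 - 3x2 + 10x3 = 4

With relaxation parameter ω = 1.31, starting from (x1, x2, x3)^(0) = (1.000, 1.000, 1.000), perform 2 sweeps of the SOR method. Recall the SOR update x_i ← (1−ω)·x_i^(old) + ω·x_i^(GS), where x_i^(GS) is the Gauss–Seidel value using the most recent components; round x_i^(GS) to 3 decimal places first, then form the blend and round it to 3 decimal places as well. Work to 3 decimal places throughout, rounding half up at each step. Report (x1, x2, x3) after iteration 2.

(0.081, 1.069, 0.793)

Iteration 1:
  x1: GS value = (2 - (4)·1.000 - (1)·1.000) / (-8) = 0.375;  x1 ← (1−ω)·1.000 + ω·0.375 = 0.181
  x2: GS value = (9 - (2)·0.181 - (3)·1.000) / (8) = 0.705;  x2 ← (1−ω)·1.000 + ω·0.705 = 0.614
  x3: GS value = (4 - (3)·0.181 - (-3)·0.614) / (10) = 0.530;  x3 ← (1−ω)·1.000 + ω·0.530 = 0.384
Iteration 2:
  x1: GS value = (2 - (4)·0.614 - (1)·0.384) / (-8) = 0.105;  x1 ← (1−ω)·0.181 + ω·0.105 = 0.081
  x2: GS value = (9 - (2)·0.081 - (3)·0.384) / (8) = 0.961;  x2 ← (1−ω)·0.614 + ω·0.961 = 1.069
  x3: GS value = (4 - (3)·0.081 - (-3)·1.069) / (10) = 0.696;  x3 ← (1−ω)·0.384 + ω·0.696 = 0.793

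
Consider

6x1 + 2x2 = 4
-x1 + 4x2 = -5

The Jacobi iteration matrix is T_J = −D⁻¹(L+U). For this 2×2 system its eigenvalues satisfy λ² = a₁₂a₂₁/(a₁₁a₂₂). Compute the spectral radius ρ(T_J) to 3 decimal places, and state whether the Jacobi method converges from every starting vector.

0.289

a₁₂a₂₁/(a₁₁a₂₂) = (2)·(-1) / ((6)·(4)) = -0.083333
ρ = √|-0.083333| = √0.083333 = 0.289
ρ < 1, so Jacobi converges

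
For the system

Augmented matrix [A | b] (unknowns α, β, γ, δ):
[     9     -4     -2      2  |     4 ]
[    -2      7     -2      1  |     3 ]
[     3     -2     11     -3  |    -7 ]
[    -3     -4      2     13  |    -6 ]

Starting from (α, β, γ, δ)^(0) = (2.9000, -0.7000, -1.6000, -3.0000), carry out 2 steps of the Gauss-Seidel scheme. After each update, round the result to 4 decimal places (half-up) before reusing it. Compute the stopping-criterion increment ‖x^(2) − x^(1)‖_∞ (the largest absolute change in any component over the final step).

0.7764

Iteration 1:
  α = (4 - (-4)·-0.7000 - (-2)·-1.6000 - (2)·-3.0000) / (9) = 0.4444
  β = (3 - (-2)·0.4444 - (-2)·-1.6000 - (1)·-3.0000) / (7) = 0.5270
  γ = (-7 - (3)·0.4444 - (-2)·0.5270 - (-3)·-3.0000) / (11) = -1.4799
  δ = (-6 - (-3)·0.4444 - (-4)·0.5270 - (2)·-1.4799) / (13) = 0.0308
Iteration 2:
  α = (4 - (-4)·0.5270 - (-2)·-1.4799 - (2)·0.0308) / (9) = 0.3430
  β = (3 - (-2)·0.3430 - (-2)·-1.4799 - (1)·0.0308) / (7) = 0.0993
  γ = (-7 - (3)·0.3430 - (-2)·0.0993 - (-3)·0.0308) / (11) = -0.7035
  δ = (-6 - (-3)·0.3430 - (-4)·0.0993 - (2)·-0.7035) / (13) = -0.2436
Change: (-0.1014, -0.4277, 0.7764, -0.2744) → max |·| = 0.7764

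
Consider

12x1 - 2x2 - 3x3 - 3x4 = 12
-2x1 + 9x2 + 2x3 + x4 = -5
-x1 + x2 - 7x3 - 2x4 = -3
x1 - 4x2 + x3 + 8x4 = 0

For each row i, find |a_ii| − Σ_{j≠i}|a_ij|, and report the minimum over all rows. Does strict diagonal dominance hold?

row 1: |12| − (2+3+3) = 4
row 2: |9| − (2+2+1) = 4
row 3: |-7| − (1+1+2) = 3
row 4: |8| − (1+4+1) = 2
minimum over rows = 2 → strictly diagonally dominant (convergence guaranteed)

2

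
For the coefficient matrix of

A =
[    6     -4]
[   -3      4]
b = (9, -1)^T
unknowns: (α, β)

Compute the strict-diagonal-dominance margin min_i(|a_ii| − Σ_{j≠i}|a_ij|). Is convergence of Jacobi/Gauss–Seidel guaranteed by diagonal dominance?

row 1: |6| − (4) = 2
row 2: |4| − (3) = 1
minimum over rows = 1 → strictly diagonally dominant (convergence guaranteed)

1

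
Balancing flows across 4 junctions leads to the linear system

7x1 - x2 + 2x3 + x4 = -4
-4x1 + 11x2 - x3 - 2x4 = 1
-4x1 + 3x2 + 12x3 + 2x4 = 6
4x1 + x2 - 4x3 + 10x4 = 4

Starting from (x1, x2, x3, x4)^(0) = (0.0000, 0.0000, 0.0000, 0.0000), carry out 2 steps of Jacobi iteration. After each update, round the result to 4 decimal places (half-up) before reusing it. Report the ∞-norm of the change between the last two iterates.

0.4195

Iteration 1:
  x1 = (-4 - (-1)·0.0000 - (2)·0.0000 - (1)·0.0000) / (7) = -0.5714
  x2 = (1 - (-4)·0.0000 - (-1)·0.0000 - (-2)·0.0000) / (11) = 0.0909
  x3 = (6 - (-4)·0.0000 - (3)·0.0000 - (2)·0.0000) / (12) = 0.5000
  x4 = (4 - (4)·0.0000 - (1)·0.0000 - (-4)·0.0000) / (10) = 0.4000
Iteration 2:
  x1 = (-4 - (-1)·0.0909 - (2)·0.5000 - (1)·0.4000) / (7) = -0.7584
  x2 = (1 - (-4)·-0.5714 - (-1)·0.5000 - (-2)·0.4000) / (11) = 0.0013
  x3 = (6 - (-4)·-0.5714 - (3)·0.0909 - (2)·0.4000) / (12) = 0.2201
  x4 = (4 - (4)·-0.5714 - (1)·0.0909 - (-4)·0.5000) / (10) = 0.8195
Change: (-0.1870, -0.0896, -0.2799, 0.4195) → max |·| = 0.4195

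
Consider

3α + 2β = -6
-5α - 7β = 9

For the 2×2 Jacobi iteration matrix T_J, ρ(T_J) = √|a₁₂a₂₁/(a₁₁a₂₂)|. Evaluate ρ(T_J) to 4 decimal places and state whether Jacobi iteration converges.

a₁₂a₂₁/(a₁₁a₂₂) = (2)·(-5) / ((3)·(-7)) = 0.476190
ρ = √|0.476190| = √0.476190 = 0.6901
ρ < 1, so Jacobi converges

0.6901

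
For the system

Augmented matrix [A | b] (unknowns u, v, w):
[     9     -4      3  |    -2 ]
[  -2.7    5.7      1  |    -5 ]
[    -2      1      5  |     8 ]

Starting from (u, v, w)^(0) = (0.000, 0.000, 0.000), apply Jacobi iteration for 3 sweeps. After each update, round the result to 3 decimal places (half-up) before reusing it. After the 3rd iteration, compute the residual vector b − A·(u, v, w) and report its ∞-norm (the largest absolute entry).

0.935

Iteration 1:
  u = (-2 - (-4)·0.000 - (3)·0.000) / (9) = -0.222
  v = (-5 - (-2.7)·0.000 - (1)·0.000) / (5.7) = -0.877
  w = (8 - (-2)·0.000 - (1)·0.000) / (5) = 1.600
Iteration 2:
  u = (-2 - (-4)·-0.877 - (3)·1.600) / (9) = -1.145
  v = (-5 - (-2.7)·-0.222 - (1)·1.600) / (5.7) = -1.263
  w = (8 - (-2)·-0.222 - (1)·-0.877) / (5) = 1.687
Iteration 3:
  u = (-2 - (-4)·-1.263 - (3)·1.687) / (9) = -1.346
  v = (-5 - (-2.7)·-1.145 - (1)·1.687) / (5.7) = -1.716
  w = (8 - (-2)·-1.145 - (1)·-1.263) / (5) = 1.395
Residual b − A·x = (-0.935, -0.248, 0.049); ∞-norm = 0.935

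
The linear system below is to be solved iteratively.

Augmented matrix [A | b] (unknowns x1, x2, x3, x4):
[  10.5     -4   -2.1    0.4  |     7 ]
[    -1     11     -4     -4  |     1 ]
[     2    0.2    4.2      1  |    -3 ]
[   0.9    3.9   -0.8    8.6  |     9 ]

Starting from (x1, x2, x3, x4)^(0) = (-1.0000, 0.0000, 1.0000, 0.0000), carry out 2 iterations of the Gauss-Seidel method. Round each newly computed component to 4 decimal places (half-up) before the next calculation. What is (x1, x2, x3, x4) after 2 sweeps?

(0.6162, -0.0515, -1.1497, 0.8984)

Iteration 1:
  x1 = (7 - (-4)·0.0000 - (-2.1)·1.0000 - (0.4)·0.0000) / (10.5) = 0.8667
  x2 = (1 - (-1)·0.8667 - (-4)·1.0000 - (-4)·0.0000) / (11) = 0.5333
  x3 = (-3 - (2)·0.8667 - (0.2)·0.5333 - (1)·0.0000) / (4.2) = -1.1524
  x4 = (9 - (0.9)·0.8667 - (3.9)·0.5333 - (-0.8)·-1.1524) / (8.6) = 0.6068
Iteration 2:
  x1 = (7 - (-4)·0.5333 - (-2.1)·-1.1524 - (0.4)·0.6068) / (10.5) = 0.6162
  x2 = (1 - (-1)·0.6162 - (-4)·-1.1524 - (-4)·0.6068) / (11) = -0.0515
  x3 = (-3 - (2)·0.6162 - (0.2)·-0.0515 - (1)·0.6068) / (4.2) = -1.1497
  x4 = (9 - (0.9)·0.6162 - (3.9)·-0.0515 - (-0.8)·-1.1497) / (8.6) = 0.8984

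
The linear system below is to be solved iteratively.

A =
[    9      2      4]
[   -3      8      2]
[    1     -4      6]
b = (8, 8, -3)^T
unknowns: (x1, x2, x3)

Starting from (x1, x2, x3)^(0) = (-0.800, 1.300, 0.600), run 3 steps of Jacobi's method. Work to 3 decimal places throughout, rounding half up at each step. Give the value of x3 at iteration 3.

0.076

Iteration 1:
  x1 = (8 - (2)·1.300 - (4)·0.600) / (9) = 0.333
  x2 = (8 - (-3)·-0.800 - (2)·0.600) / (8) = 0.550
  x3 = (-3 - (1)·-0.800 - (-4)·1.300) / (6) = 0.500
Iteration 2:
  x1 = (8 - (2)·0.550 - (4)·0.500) / (9) = 0.544
  x2 = (8 - (-3)·0.333 - (2)·0.500) / (8) = 1.000
  x3 = (-3 - (1)·0.333 - (-4)·0.550) / (6) = -0.189
Iteration 3:
  x1 = (8 - (2)·1.000 - (4)·-0.189) / (9) = 0.751
  x2 = (8 - (-3)·0.544 - (2)·-0.189) / (8) = 1.251
  x3 = (-3 - (1)·0.544 - (-4)·1.000) / (6) = 0.076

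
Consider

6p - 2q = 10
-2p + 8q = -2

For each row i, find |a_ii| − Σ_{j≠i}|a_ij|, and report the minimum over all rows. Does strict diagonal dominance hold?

row 1: |6| − (2) = 4
row 2: |8| − (2) = 6
minimum over rows = 4 → strictly diagonally dominant (convergence guaranteed)

4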